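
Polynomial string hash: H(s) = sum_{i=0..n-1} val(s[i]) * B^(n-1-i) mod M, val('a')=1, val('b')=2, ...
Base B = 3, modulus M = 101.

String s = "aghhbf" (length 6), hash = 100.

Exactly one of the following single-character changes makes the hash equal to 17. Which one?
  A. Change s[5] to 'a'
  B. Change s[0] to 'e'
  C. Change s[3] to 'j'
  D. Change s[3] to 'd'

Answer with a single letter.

Answer: C

Derivation:
Option A: s[5]='f'->'a', delta=(1-6)*3^0 mod 101 = 96, hash=100+96 mod 101 = 95
Option B: s[0]='a'->'e', delta=(5-1)*3^5 mod 101 = 63, hash=100+63 mod 101 = 62
Option C: s[3]='h'->'j', delta=(10-8)*3^2 mod 101 = 18, hash=100+18 mod 101 = 17 <-- target
Option D: s[3]='h'->'d', delta=(4-8)*3^2 mod 101 = 65, hash=100+65 mod 101 = 64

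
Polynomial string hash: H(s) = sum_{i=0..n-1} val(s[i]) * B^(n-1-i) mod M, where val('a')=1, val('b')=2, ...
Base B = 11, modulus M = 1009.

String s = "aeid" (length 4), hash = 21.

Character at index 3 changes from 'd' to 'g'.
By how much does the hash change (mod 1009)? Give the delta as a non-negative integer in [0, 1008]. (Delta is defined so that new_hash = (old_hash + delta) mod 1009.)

Answer: 3

Derivation:
Delta formula: (val(new) - val(old)) * B^(n-1-k) mod M
  val('g') - val('d') = 7 - 4 = 3
  B^(n-1-k) = 11^0 mod 1009 = 1
  Delta = 3 * 1 mod 1009 = 3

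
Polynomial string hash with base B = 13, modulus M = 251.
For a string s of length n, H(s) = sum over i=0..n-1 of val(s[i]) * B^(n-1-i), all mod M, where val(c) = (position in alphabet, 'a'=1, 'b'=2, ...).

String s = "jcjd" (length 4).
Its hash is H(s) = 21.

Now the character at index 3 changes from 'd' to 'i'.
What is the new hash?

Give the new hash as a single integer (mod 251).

val('d') = 4, val('i') = 9
Position k = 3, exponent = n-1-k = 0
B^0 mod M = 13^0 mod 251 = 1
Delta = (9 - 4) * 1 mod 251 = 5
New hash = (21 + 5) mod 251 = 26

Answer: 26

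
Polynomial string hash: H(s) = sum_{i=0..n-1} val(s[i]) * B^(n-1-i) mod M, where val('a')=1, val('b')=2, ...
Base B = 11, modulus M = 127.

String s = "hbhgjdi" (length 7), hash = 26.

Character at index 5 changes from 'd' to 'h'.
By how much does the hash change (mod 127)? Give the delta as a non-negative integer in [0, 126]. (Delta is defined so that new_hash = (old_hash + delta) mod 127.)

Answer: 44

Derivation:
Delta formula: (val(new) - val(old)) * B^(n-1-k) mod M
  val('h') - val('d') = 8 - 4 = 4
  B^(n-1-k) = 11^1 mod 127 = 11
  Delta = 4 * 11 mod 127 = 44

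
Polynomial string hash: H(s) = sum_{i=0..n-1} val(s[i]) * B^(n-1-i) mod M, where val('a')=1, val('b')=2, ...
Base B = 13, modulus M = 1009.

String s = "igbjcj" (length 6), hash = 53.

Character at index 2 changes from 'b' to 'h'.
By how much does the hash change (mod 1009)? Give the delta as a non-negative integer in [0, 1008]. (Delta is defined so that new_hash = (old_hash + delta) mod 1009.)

Delta formula: (val(new) - val(old)) * B^(n-1-k) mod M
  val('h') - val('b') = 8 - 2 = 6
  B^(n-1-k) = 13^3 mod 1009 = 179
  Delta = 6 * 179 mod 1009 = 65

Answer: 65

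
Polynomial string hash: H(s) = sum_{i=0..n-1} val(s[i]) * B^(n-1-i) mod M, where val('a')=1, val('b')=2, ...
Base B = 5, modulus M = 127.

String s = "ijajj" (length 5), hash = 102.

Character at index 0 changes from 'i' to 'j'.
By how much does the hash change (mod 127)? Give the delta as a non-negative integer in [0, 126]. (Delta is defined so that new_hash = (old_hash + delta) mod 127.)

Answer: 117

Derivation:
Delta formula: (val(new) - val(old)) * B^(n-1-k) mod M
  val('j') - val('i') = 10 - 9 = 1
  B^(n-1-k) = 5^4 mod 127 = 117
  Delta = 1 * 117 mod 127 = 117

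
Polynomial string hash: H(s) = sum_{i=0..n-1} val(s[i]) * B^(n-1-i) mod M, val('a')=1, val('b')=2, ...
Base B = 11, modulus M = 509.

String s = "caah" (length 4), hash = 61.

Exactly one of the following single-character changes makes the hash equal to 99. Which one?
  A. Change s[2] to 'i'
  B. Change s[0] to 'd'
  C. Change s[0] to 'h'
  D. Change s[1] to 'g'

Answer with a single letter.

Option A: s[2]='a'->'i', delta=(9-1)*11^1 mod 509 = 88, hash=61+88 mod 509 = 149
Option B: s[0]='c'->'d', delta=(4-3)*11^3 mod 509 = 313, hash=61+313 mod 509 = 374
Option C: s[0]='c'->'h', delta=(8-3)*11^3 mod 509 = 38, hash=61+38 mod 509 = 99 <-- target
Option D: s[1]='a'->'g', delta=(7-1)*11^2 mod 509 = 217, hash=61+217 mod 509 = 278

Answer: C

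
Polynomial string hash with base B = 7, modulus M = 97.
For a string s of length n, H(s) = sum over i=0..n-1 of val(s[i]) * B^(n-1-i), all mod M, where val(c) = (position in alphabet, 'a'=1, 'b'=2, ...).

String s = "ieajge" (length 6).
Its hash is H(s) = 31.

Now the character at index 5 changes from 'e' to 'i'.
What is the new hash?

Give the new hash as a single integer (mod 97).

Answer: 35

Derivation:
val('e') = 5, val('i') = 9
Position k = 5, exponent = n-1-k = 0
B^0 mod M = 7^0 mod 97 = 1
Delta = (9 - 5) * 1 mod 97 = 4
New hash = (31 + 4) mod 97 = 35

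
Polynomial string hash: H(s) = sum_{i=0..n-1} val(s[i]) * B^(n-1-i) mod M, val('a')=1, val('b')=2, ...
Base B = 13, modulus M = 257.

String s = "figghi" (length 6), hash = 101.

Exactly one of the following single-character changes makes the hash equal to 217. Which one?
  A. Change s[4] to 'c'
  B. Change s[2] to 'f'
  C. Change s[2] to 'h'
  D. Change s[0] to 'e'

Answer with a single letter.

Answer: B

Derivation:
Option A: s[4]='h'->'c', delta=(3-8)*13^1 mod 257 = 192, hash=101+192 mod 257 = 36
Option B: s[2]='g'->'f', delta=(6-7)*13^3 mod 257 = 116, hash=101+116 mod 257 = 217 <-- target
Option C: s[2]='g'->'h', delta=(8-7)*13^3 mod 257 = 141, hash=101+141 mod 257 = 242
Option D: s[0]='f'->'e', delta=(5-6)*13^5 mod 257 = 72, hash=101+72 mod 257 = 173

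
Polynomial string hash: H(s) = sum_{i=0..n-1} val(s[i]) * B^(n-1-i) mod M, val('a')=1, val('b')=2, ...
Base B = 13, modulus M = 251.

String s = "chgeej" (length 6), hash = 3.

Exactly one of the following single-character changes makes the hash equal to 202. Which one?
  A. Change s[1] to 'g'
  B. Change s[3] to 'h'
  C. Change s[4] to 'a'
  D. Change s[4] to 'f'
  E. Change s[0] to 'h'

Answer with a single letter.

Option A: s[1]='h'->'g', delta=(7-8)*13^4 mod 251 = 53, hash=3+53 mod 251 = 56
Option B: s[3]='e'->'h', delta=(8-5)*13^2 mod 251 = 5, hash=3+5 mod 251 = 8
Option C: s[4]='e'->'a', delta=(1-5)*13^1 mod 251 = 199, hash=3+199 mod 251 = 202 <-- target
Option D: s[4]='e'->'f', delta=(6-5)*13^1 mod 251 = 13, hash=3+13 mod 251 = 16
Option E: s[0]='c'->'h', delta=(8-3)*13^5 mod 251 = 69, hash=3+69 mod 251 = 72

Answer: C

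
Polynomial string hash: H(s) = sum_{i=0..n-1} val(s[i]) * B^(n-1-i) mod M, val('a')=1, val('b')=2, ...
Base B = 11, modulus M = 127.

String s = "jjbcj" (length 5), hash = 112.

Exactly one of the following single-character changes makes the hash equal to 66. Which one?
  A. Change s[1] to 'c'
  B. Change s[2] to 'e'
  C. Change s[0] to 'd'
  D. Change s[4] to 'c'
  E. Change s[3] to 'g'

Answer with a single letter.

Answer: A

Derivation:
Option A: s[1]='j'->'c', delta=(3-10)*11^3 mod 127 = 81, hash=112+81 mod 127 = 66 <-- target
Option B: s[2]='b'->'e', delta=(5-2)*11^2 mod 127 = 109, hash=112+109 mod 127 = 94
Option C: s[0]='j'->'d', delta=(4-10)*11^4 mod 127 = 38, hash=112+38 mod 127 = 23
Option D: s[4]='j'->'c', delta=(3-10)*11^0 mod 127 = 120, hash=112+120 mod 127 = 105
Option E: s[3]='c'->'g', delta=(7-3)*11^1 mod 127 = 44, hash=112+44 mod 127 = 29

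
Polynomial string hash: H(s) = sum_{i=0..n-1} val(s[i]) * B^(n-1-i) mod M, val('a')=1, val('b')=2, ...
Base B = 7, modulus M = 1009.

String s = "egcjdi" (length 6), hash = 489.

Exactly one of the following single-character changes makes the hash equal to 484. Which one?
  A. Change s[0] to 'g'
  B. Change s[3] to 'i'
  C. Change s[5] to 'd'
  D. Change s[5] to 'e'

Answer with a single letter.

Option A: s[0]='e'->'g', delta=(7-5)*7^5 mod 1009 = 317, hash=489+317 mod 1009 = 806
Option B: s[3]='j'->'i', delta=(9-10)*7^2 mod 1009 = 960, hash=489+960 mod 1009 = 440
Option C: s[5]='i'->'d', delta=(4-9)*7^0 mod 1009 = 1004, hash=489+1004 mod 1009 = 484 <-- target
Option D: s[5]='i'->'e', delta=(5-9)*7^0 mod 1009 = 1005, hash=489+1005 mod 1009 = 485

Answer: C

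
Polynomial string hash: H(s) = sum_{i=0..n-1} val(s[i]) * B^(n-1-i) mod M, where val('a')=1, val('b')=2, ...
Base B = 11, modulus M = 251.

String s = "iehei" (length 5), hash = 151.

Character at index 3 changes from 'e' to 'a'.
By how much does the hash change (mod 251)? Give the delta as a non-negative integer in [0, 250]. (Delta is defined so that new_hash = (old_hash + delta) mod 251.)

Answer: 207

Derivation:
Delta formula: (val(new) - val(old)) * B^(n-1-k) mod M
  val('a') - val('e') = 1 - 5 = -4
  B^(n-1-k) = 11^1 mod 251 = 11
  Delta = -4 * 11 mod 251 = 207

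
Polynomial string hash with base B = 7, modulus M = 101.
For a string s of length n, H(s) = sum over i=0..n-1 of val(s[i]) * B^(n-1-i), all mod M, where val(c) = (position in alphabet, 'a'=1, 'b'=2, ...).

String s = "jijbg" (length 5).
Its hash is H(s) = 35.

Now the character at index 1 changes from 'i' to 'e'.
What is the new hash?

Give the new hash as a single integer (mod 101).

val('i') = 9, val('e') = 5
Position k = 1, exponent = n-1-k = 3
B^3 mod M = 7^3 mod 101 = 40
Delta = (5 - 9) * 40 mod 101 = 42
New hash = (35 + 42) mod 101 = 77

Answer: 77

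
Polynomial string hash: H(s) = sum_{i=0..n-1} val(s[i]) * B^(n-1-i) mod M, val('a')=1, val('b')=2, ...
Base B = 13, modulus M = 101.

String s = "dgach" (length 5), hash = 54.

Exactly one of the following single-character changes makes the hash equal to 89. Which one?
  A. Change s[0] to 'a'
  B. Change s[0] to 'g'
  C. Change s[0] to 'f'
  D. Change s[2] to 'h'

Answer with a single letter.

Answer: B

Derivation:
Option A: s[0]='d'->'a', delta=(1-4)*13^4 mod 101 = 66, hash=54+66 mod 101 = 19
Option B: s[0]='d'->'g', delta=(7-4)*13^4 mod 101 = 35, hash=54+35 mod 101 = 89 <-- target
Option C: s[0]='d'->'f', delta=(6-4)*13^4 mod 101 = 57, hash=54+57 mod 101 = 10
Option D: s[2]='a'->'h', delta=(8-1)*13^2 mod 101 = 72, hash=54+72 mod 101 = 25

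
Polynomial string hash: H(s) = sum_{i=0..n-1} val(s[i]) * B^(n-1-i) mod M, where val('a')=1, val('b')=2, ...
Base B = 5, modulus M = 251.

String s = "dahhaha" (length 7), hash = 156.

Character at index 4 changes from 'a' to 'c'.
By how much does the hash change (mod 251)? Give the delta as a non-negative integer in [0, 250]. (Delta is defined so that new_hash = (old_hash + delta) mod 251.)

Delta formula: (val(new) - val(old)) * B^(n-1-k) mod M
  val('c') - val('a') = 3 - 1 = 2
  B^(n-1-k) = 5^2 mod 251 = 25
  Delta = 2 * 25 mod 251 = 50

Answer: 50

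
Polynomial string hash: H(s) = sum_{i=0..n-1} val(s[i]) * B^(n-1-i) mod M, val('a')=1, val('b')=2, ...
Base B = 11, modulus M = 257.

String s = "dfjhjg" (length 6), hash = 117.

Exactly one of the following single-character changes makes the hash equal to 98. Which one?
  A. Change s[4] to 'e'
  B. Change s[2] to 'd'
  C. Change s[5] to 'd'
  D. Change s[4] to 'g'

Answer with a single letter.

Option A: s[4]='j'->'e', delta=(5-10)*11^1 mod 257 = 202, hash=117+202 mod 257 = 62
Option B: s[2]='j'->'d', delta=(4-10)*11^3 mod 257 = 238, hash=117+238 mod 257 = 98 <-- target
Option C: s[5]='g'->'d', delta=(4-7)*11^0 mod 257 = 254, hash=117+254 mod 257 = 114
Option D: s[4]='j'->'g', delta=(7-10)*11^1 mod 257 = 224, hash=117+224 mod 257 = 84

Answer: B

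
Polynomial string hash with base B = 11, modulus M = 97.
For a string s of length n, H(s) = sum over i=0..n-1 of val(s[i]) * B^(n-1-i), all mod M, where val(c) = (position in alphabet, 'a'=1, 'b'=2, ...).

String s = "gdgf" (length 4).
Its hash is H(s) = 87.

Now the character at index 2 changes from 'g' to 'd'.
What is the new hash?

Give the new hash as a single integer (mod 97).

val('g') = 7, val('d') = 4
Position k = 2, exponent = n-1-k = 1
B^1 mod M = 11^1 mod 97 = 11
Delta = (4 - 7) * 11 mod 97 = 64
New hash = (87 + 64) mod 97 = 54

Answer: 54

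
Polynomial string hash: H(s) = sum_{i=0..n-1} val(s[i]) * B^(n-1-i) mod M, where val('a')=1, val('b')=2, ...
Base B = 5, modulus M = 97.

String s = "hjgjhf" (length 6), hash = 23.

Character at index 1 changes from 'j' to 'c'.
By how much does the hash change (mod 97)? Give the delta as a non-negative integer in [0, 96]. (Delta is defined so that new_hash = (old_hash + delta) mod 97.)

Answer: 87

Derivation:
Delta formula: (val(new) - val(old)) * B^(n-1-k) mod M
  val('c') - val('j') = 3 - 10 = -7
  B^(n-1-k) = 5^4 mod 97 = 43
  Delta = -7 * 43 mod 97 = 87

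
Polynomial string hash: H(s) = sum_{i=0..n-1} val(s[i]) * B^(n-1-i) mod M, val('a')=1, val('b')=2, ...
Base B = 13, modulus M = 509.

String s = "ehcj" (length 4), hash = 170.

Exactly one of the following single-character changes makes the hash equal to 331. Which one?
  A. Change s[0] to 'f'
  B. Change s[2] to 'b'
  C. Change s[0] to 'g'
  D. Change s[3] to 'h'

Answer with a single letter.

Option A: s[0]='e'->'f', delta=(6-5)*13^3 mod 509 = 161, hash=170+161 mod 509 = 331 <-- target
Option B: s[2]='c'->'b', delta=(2-3)*13^1 mod 509 = 496, hash=170+496 mod 509 = 157
Option C: s[0]='e'->'g', delta=(7-5)*13^3 mod 509 = 322, hash=170+322 mod 509 = 492
Option D: s[3]='j'->'h', delta=(8-10)*13^0 mod 509 = 507, hash=170+507 mod 509 = 168

Answer: A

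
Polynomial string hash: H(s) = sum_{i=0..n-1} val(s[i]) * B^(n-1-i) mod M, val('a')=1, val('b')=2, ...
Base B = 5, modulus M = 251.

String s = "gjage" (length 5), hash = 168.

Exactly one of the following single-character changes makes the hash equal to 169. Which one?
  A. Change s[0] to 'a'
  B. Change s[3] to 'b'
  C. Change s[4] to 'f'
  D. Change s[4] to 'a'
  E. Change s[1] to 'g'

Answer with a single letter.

Answer: C

Derivation:
Option A: s[0]='g'->'a', delta=(1-7)*5^4 mod 251 = 15, hash=168+15 mod 251 = 183
Option B: s[3]='g'->'b', delta=(2-7)*5^1 mod 251 = 226, hash=168+226 mod 251 = 143
Option C: s[4]='e'->'f', delta=(6-5)*5^0 mod 251 = 1, hash=168+1 mod 251 = 169 <-- target
Option D: s[4]='e'->'a', delta=(1-5)*5^0 mod 251 = 247, hash=168+247 mod 251 = 164
Option E: s[1]='j'->'g', delta=(7-10)*5^3 mod 251 = 127, hash=168+127 mod 251 = 44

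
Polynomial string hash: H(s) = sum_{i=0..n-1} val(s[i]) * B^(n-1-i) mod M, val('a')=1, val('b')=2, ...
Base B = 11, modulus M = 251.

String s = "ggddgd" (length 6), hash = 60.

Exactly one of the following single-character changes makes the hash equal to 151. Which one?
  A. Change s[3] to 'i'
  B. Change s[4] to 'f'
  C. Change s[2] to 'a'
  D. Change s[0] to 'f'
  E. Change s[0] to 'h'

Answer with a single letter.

Answer: D

Derivation:
Option A: s[3]='d'->'i', delta=(9-4)*11^2 mod 251 = 103, hash=60+103 mod 251 = 163
Option B: s[4]='g'->'f', delta=(6-7)*11^1 mod 251 = 240, hash=60+240 mod 251 = 49
Option C: s[2]='d'->'a', delta=(1-4)*11^3 mod 251 = 23, hash=60+23 mod 251 = 83
Option D: s[0]='g'->'f', delta=(6-7)*11^5 mod 251 = 91, hash=60+91 mod 251 = 151 <-- target
Option E: s[0]='g'->'h', delta=(8-7)*11^5 mod 251 = 160, hash=60+160 mod 251 = 220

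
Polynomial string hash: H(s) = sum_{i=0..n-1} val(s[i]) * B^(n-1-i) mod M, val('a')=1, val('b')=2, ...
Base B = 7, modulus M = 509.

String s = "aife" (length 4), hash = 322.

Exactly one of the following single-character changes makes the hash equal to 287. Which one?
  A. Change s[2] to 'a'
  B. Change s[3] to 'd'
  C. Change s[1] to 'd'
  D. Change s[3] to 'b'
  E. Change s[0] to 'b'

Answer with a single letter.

Answer: A

Derivation:
Option A: s[2]='f'->'a', delta=(1-6)*7^1 mod 509 = 474, hash=322+474 mod 509 = 287 <-- target
Option B: s[3]='e'->'d', delta=(4-5)*7^0 mod 509 = 508, hash=322+508 mod 509 = 321
Option C: s[1]='i'->'d', delta=(4-9)*7^2 mod 509 = 264, hash=322+264 mod 509 = 77
Option D: s[3]='e'->'b', delta=(2-5)*7^0 mod 509 = 506, hash=322+506 mod 509 = 319
Option E: s[0]='a'->'b', delta=(2-1)*7^3 mod 509 = 343, hash=322+343 mod 509 = 156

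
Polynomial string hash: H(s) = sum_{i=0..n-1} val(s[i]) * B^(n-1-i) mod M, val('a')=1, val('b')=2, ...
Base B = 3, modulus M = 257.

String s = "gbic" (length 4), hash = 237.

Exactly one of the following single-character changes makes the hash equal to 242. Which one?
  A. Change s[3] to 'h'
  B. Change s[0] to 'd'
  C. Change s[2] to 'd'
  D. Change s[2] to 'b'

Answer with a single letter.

Option A: s[3]='c'->'h', delta=(8-3)*3^0 mod 257 = 5, hash=237+5 mod 257 = 242 <-- target
Option B: s[0]='g'->'d', delta=(4-7)*3^3 mod 257 = 176, hash=237+176 mod 257 = 156
Option C: s[2]='i'->'d', delta=(4-9)*3^1 mod 257 = 242, hash=237+242 mod 257 = 222
Option D: s[2]='i'->'b', delta=(2-9)*3^1 mod 257 = 236, hash=237+236 mod 257 = 216

Answer: A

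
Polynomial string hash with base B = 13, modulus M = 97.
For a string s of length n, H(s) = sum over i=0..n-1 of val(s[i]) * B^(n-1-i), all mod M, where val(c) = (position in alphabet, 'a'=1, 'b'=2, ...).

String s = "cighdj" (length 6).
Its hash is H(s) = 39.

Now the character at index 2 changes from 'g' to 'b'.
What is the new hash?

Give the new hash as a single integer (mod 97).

val('g') = 7, val('b') = 2
Position k = 2, exponent = n-1-k = 3
B^3 mod M = 13^3 mod 97 = 63
Delta = (2 - 7) * 63 mod 97 = 73
New hash = (39 + 73) mod 97 = 15

Answer: 15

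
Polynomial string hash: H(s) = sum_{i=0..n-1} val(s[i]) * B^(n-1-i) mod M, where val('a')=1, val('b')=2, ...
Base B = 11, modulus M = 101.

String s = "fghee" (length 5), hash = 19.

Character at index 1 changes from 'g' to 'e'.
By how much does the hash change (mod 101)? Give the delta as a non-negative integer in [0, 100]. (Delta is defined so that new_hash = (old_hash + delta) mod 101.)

Delta formula: (val(new) - val(old)) * B^(n-1-k) mod M
  val('e') - val('g') = 5 - 7 = -2
  B^(n-1-k) = 11^3 mod 101 = 18
  Delta = -2 * 18 mod 101 = 65

Answer: 65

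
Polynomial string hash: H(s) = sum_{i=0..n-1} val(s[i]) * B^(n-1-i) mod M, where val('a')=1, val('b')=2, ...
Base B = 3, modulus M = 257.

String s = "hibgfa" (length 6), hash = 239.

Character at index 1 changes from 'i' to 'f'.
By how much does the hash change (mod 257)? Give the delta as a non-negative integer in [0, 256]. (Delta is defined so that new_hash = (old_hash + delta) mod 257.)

Answer: 14

Derivation:
Delta formula: (val(new) - val(old)) * B^(n-1-k) mod M
  val('f') - val('i') = 6 - 9 = -3
  B^(n-1-k) = 3^4 mod 257 = 81
  Delta = -3 * 81 mod 257 = 14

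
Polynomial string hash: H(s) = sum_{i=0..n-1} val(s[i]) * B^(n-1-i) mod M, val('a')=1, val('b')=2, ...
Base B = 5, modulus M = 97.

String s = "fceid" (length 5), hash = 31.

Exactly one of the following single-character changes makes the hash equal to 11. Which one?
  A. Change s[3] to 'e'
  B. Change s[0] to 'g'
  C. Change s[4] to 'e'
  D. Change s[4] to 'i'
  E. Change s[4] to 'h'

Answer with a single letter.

Answer: A

Derivation:
Option A: s[3]='i'->'e', delta=(5-9)*5^1 mod 97 = 77, hash=31+77 mod 97 = 11 <-- target
Option B: s[0]='f'->'g', delta=(7-6)*5^4 mod 97 = 43, hash=31+43 mod 97 = 74
Option C: s[4]='d'->'e', delta=(5-4)*5^0 mod 97 = 1, hash=31+1 mod 97 = 32
Option D: s[4]='d'->'i', delta=(9-4)*5^0 mod 97 = 5, hash=31+5 mod 97 = 36
Option E: s[4]='d'->'h', delta=(8-4)*5^0 mod 97 = 4, hash=31+4 mod 97 = 35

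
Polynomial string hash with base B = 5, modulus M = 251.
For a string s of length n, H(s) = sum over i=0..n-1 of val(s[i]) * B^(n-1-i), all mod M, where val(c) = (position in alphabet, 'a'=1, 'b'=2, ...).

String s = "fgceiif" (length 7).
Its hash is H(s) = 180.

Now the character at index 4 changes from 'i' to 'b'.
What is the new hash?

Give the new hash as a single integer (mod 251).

Answer: 5

Derivation:
val('i') = 9, val('b') = 2
Position k = 4, exponent = n-1-k = 2
B^2 mod M = 5^2 mod 251 = 25
Delta = (2 - 9) * 25 mod 251 = 76
New hash = (180 + 76) mod 251 = 5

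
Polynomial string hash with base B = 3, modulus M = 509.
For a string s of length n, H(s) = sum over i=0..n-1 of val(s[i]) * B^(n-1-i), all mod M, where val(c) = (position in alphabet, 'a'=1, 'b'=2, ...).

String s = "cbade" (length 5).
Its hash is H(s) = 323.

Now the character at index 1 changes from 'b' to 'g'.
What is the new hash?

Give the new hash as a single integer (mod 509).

Answer: 458

Derivation:
val('b') = 2, val('g') = 7
Position k = 1, exponent = n-1-k = 3
B^3 mod M = 3^3 mod 509 = 27
Delta = (7 - 2) * 27 mod 509 = 135
New hash = (323 + 135) mod 509 = 458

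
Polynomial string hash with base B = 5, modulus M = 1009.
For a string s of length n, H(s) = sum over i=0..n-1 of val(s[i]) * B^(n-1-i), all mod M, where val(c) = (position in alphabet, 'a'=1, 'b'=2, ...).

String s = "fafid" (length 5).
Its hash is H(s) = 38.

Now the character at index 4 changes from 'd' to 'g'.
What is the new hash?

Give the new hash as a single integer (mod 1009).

val('d') = 4, val('g') = 7
Position k = 4, exponent = n-1-k = 0
B^0 mod M = 5^0 mod 1009 = 1
Delta = (7 - 4) * 1 mod 1009 = 3
New hash = (38 + 3) mod 1009 = 41

Answer: 41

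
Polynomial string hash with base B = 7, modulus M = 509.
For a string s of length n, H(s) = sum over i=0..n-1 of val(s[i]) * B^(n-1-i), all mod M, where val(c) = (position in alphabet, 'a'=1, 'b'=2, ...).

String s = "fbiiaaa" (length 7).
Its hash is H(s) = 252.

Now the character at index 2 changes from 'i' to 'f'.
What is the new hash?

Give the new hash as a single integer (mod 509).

val('i') = 9, val('f') = 6
Position k = 2, exponent = n-1-k = 4
B^4 mod M = 7^4 mod 509 = 365
Delta = (6 - 9) * 365 mod 509 = 432
New hash = (252 + 432) mod 509 = 175

Answer: 175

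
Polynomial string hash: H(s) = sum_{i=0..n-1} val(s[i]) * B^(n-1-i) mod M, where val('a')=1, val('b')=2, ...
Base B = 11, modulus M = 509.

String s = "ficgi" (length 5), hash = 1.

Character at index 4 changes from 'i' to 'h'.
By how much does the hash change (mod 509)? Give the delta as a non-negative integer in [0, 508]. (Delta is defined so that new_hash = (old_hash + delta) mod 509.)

Delta formula: (val(new) - val(old)) * B^(n-1-k) mod M
  val('h') - val('i') = 8 - 9 = -1
  B^(n-1-k) = 11^0 mod 509 = 1
  Delta = -1 * 1 mod 509 = 508

Answer: 508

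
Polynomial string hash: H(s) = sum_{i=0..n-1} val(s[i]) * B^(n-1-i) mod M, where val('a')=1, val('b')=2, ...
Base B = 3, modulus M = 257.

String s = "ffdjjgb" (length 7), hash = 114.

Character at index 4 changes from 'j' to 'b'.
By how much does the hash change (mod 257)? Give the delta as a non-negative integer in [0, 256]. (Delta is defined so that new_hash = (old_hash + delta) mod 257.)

Answer: 185

Derivation:
Delta formula: (val(new) - val(old)) * B^(n-1-k) mod M
  val('b') - val('j') = 2 - 10 = -8
  B^(n-1-k) = 3^2 mod 257 = 9
  Delta = -8 * 9 mod 257 = 185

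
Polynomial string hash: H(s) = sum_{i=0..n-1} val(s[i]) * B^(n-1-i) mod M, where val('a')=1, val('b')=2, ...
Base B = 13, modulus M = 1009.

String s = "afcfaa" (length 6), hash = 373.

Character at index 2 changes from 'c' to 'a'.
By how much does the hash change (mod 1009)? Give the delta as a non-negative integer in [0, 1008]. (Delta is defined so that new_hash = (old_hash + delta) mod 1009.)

Delta formula: (val(new) - val(old)) * B^(n-1-k) mod M
  val('a') - val('c') = 1 - 3 = -2
  B^(n-1-k) = 13^3 mod 1009 = 179
  Delta = -2 * 179 mod 1009 = 651

Answer: 651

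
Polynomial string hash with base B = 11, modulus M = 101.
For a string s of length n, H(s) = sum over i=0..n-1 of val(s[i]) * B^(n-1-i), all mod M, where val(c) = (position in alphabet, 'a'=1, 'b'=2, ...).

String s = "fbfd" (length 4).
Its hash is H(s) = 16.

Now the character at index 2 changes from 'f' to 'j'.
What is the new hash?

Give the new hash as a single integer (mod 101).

Answer: 60

Derivation:
val('f') = 6, val('j') = 10
Position k = 2, exponent = n-1-k = 1
B^1 mod M = 11^1 mod 101 = 11
Delta = (10 - 6) * 11 mod 101 = 44
New hash = (16 + 44) mod 101 = 60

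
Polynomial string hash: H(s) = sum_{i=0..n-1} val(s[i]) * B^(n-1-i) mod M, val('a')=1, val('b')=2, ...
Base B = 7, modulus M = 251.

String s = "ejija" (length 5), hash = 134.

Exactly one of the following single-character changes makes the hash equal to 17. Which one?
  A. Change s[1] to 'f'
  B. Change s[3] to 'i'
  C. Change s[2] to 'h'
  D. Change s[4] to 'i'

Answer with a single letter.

Answer: A

Derivation:
Option A: s[1]='j'->'f', delta=(6-10)*7^3 mod 251 = 134, hash=134+134 mod 251 = 17 <-- target
Option B: s[3]='j'->'i', delta=(9-10)*7^1 mod 251 = 244, hash=134+244 mod 251 = 127
Option C: s[2]='i'->'h', delta=(8-9)*7^2 mod 251 = 202, hash=134+202 mod 251 = 85
Option D: s[4]='a'->'i', delta=(9-1)*7^0 mod 251 = 8, hash=134+8 mod 251 = 142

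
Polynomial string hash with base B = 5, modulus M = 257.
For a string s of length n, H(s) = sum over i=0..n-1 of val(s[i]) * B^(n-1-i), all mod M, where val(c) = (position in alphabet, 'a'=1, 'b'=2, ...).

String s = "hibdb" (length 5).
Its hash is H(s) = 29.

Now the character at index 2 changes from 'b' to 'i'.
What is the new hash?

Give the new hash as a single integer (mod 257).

val('b') = 2, val('i') = 9
Position k = 2, exponent = n-1-k = 2
B^2 mod M = 5^2 mod 257 = 25
Delta = (9 - 2) * 25 mod 257 = 175
New hash = (29 + 175) mod 257 = 204

Answer: 204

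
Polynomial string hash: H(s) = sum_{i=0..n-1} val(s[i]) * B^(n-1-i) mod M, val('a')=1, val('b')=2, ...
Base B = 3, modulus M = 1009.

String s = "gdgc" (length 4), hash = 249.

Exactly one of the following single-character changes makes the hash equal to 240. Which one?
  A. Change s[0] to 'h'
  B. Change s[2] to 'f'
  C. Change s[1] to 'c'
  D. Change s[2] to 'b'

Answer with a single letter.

Option A: s[0]='g'->'h', delta=(8-7)*3^3 mod 1009 = 27, hash=249+27 mod 1009 = 276
Option B: s[2]='g'->'f', delta=(6-7)*3^1 mod 1009 = 1006, hash=249+1006 mod 1009 = 246
Option C: s[1]='d'->'c', delta=(3-4)*3^2 mod 1009 = 1000, hash=249+1000 mod 1009 = 240 <-- target
Option D: s[2]='g'->'b', delta=(2-7)*3^1 mod 1009 = 994, hash=249+994 mod 1009 = 234

Answer: C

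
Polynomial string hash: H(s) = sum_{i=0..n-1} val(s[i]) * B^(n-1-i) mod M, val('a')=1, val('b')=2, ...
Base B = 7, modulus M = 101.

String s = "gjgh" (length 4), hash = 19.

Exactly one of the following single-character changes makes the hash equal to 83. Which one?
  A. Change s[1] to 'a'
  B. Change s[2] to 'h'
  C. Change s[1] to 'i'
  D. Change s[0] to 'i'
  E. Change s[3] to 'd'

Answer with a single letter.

Option A: s[1]='j'->'a', delta=(1-10)*7^2 mod 101 = 64, hash=19+64 mod 101 = 83 <-- target
Option B: s[2]='g'->'h', delta=(8-7)*7^1 mod 101 = 7, hash=19+7 mod 101 = 26
Option C: s[1]='j'->'i', delta=(9-10)*7^2 mod 101 = 52, hash=19+52 mod 101 = 71
Option D: s[0]='g'->'i', delta=(9-7)*7^3 mod 101 = 80, hash=19+80 mod 101 = 99
Option E: s[3]='h'->'d', delta=(4-8)*7^0 mod 101 = 97, hash=19+97 mod 101 = 15

Answer: A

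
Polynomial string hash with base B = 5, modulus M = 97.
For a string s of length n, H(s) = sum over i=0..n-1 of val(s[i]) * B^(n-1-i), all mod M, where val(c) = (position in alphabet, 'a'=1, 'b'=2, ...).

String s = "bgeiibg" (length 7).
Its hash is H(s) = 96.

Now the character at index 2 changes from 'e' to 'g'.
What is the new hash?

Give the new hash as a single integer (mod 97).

Answer: 85

Derivation:
val('e') = 5, val('g') = 7
Position k = 2, exponent = n-1-k = 4
B^4 mod M = 5^4 mod 97 = 43
Delta = (7 - 5) * 43 mod 97 = 86
New hash = (96 + 86) mod 97 = 85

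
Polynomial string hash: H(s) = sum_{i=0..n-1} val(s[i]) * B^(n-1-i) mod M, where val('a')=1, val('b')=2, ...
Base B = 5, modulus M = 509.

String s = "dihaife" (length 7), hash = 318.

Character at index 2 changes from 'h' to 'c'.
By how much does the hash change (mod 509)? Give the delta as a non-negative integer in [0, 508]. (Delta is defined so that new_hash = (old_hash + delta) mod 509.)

Answer: 438

Derivation:
Delta formula: (val(new) - val(old)) * B^(n-1-k) mod M
  val('c') - val('h') = 3 - 8 = -5
  B^(n-1-k) = 5^4 mod 509 = 116
  Delta = -5 * 116 mod 509 = 438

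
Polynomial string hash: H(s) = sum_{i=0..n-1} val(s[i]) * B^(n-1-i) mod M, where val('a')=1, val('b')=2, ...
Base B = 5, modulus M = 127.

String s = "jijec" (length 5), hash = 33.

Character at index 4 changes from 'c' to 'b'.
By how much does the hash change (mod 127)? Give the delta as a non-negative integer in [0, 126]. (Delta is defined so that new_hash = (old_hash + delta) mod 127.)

Delta formula: (val(new) - val(old)) * B^(n-1-k) mod M
  val('b') - val('c') = 2 - 3 = -1
  B^(n-1-k) = 5^0 mod 127 = 1
  Delta = -1 * 1 mod 127 = 126

Answer: 126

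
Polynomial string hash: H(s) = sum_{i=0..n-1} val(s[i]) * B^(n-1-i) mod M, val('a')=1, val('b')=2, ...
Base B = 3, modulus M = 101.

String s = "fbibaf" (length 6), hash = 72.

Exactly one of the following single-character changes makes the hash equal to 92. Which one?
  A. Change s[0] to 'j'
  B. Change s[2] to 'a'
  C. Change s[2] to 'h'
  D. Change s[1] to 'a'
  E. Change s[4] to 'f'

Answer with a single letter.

Answer: D

Derivation:
Option A: s[0]='f'->'j', delta=(10-6)*3^5 mod 101 = 63, hash=72+63 mod 101 = 34
Option B: s[2]='i'->'a', delta=(1-9)*3^3 mod 101 = 87, hash=72+87 mod 101 = 58
Option C: s[2]='i'->'h', delta=(8-9)*3^3 mod 101 = 74, hash=72+74 mod 101 = 45
Option D: s[1]='b'->'a', delta=(1-2)*3^4 mod 101 = 20, hash=72+20 mod 101 = 92 <-- target
Option E: s[4]='a'->'f', delta=(6-1)*3^1 mod 101 = 15, hash=72+15 mod 101 = 87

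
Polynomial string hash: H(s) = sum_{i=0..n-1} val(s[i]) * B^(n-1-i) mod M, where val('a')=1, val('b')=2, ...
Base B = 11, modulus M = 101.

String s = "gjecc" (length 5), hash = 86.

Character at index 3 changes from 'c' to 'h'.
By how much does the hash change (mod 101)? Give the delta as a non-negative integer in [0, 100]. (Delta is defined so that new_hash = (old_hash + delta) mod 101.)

Answer: 55

Derivation:
Delta formula: (val(new) - val(old)) * B^(n-1-k) mod M
  val('h') - val('c') = 8 - 3 = 5
  B^(n-1-k) = 11^1 mod 101 = 11
  Delta = 5 * 11 mod 101 = 55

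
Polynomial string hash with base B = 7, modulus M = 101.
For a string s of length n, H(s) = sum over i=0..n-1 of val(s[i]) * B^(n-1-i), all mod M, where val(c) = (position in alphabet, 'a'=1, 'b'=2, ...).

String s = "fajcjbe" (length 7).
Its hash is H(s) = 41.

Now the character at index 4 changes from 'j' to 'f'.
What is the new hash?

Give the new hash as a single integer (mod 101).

Answer: 47

Derivation:
val('j') = 10, val('f') = 6
Position k = 4, exponent = n-1-k = 2
B^2 mod M = 7^2 mod 101 = 49
Delta = (6 - 10) * 49 mod 101 = 6
New hash = (41 + 6) mod 101 = 47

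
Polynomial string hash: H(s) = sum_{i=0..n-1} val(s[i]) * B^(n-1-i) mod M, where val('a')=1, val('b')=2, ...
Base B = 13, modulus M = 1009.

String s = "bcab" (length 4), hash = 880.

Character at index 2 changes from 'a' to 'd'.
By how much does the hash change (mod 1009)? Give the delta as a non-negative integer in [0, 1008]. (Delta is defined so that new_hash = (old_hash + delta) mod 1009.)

Delta formula: (val(new) - val(old)) * B^(n-1-k) mod M
  val('d') - val('a') = 4 - 1 = 3
  B^(n-1-k) = 13^1 mod 1009 = 13
  Delta = 3 * 13 mod 1009 = 39

Answer: 39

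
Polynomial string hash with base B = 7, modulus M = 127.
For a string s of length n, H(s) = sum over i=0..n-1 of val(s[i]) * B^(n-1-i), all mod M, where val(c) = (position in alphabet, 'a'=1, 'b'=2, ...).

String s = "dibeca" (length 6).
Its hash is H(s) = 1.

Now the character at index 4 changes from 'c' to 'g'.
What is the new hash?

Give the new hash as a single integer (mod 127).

Answer: 29

Derivation:
val('c') = 3, val('g') = 7
Position k = 4, exponent = n-1-k = 1
B^1 mod M = 7^1 mod 127 = 7
Delta = (7 - 3) * 7 mod 127 = 28
New hash = (1 + 28) mod 127 = 29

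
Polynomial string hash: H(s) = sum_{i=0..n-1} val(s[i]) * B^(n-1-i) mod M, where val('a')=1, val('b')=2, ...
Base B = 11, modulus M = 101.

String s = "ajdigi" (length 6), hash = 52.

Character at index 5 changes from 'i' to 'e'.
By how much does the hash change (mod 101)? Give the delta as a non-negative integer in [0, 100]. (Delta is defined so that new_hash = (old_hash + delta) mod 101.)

Delta formula: (val(new) - val(old)) * B^(n-1-k) mod M
  val('e') - val('i') = 5 - 9 = -4
  B^(n-1-k) = 11^0 mod 101 = 1
  Delta = -4 * 1 mod 101 = 97

Answer: 97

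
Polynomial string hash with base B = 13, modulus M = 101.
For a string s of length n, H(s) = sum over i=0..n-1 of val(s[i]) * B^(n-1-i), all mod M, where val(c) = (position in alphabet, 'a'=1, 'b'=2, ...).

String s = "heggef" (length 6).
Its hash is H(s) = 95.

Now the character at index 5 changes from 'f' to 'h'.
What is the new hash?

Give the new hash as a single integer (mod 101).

Answer: 97

Derivation:
val('f') = 6, val('h') = 8
Position k = 5, exponent = n-1-k = 0
B^0 mod M = 13^0 mod 101 = 1
Delta = (8 - 6) * 1 mod 101 = 2
New hash = (95 + 2) mod 101 = 97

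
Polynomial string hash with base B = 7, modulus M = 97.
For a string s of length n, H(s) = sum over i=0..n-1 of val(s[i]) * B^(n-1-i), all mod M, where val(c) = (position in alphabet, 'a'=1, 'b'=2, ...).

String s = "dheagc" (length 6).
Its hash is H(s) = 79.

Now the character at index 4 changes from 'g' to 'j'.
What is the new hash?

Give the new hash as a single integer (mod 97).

Answer: 3

Derivation:
val('g') = 7, val('j') = 10
Position k = 4, exponent = n-1-k = 1
B^1 mod M = 7^1 mod 97 = 7
Delta = (10 - 7) * 7 mod 97 = 21
New hash = (79 + 21) mod 97 = 3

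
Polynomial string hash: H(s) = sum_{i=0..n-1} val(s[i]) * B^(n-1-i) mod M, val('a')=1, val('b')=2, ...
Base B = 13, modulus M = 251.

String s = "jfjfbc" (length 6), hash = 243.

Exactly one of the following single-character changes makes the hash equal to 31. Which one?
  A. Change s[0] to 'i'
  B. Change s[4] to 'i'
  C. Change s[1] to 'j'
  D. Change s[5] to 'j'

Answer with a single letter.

Answer: C

Derivation:
Option A: s[0]='j'->'i', delta=(9-10)*13^5 mod 251 = 187, hash=243+187 mod 251 = 179
Option B: s[4]='b'->'i', delta=(9-2)*13^1 mod 251 = 91, hash=243+91 mod 251 = 83
Option C: s[1]='f'->'j', delta=(10-6)*13^4 mod 251 = 39, hash=243+39 mod 251 = 31 <-- target
Option D: s[5]='c'->'j', delta=(10-3)*13^0 mod 251 = 7, hash=243+7 mod 251 = 250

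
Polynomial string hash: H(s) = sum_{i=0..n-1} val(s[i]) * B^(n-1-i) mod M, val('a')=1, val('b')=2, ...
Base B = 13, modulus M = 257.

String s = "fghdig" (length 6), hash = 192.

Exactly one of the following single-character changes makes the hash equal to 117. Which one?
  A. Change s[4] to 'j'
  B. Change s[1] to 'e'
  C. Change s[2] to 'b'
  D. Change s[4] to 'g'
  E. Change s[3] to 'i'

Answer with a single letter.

Answer: C

Derivation:
Option A: s[4]='i'->'j', delta=(10-9)*13^1 mod 257 = 13, hash=192+13 mod 257 = 205
Option B: s[1]='g'->'e', delta=(5-7)*13^4 mod 257 = 189, hash=192+189 mod 257 = 124
Option C: s[2]='h'->'b', delta=(2-8)*13^3 mod 257 = 182, hash=192+182 mod 257 = 117 <-- target
Option D: s[4]='i'->'g', delta=(7-9)*13^1 mod 257 = 231, hash=192+231 mod 257 = 166
Option E: s[3]='d'->'i', delta=(9-4)*13^2 mod 257 = 74, hash=192+74 mod 257 = 9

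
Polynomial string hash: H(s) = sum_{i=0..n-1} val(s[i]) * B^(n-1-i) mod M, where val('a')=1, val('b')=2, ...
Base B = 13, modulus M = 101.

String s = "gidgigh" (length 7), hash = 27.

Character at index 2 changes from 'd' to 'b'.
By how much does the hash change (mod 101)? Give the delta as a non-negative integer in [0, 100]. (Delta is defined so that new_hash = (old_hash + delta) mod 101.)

Delta formula: (val(new) - val(old)) * B^(n-1-k) mod M
  val('b') - val('d') = 2 - 4 = -2
  B^(n-1-k) = 13^4 mod 101 = 79
  Delta = -2 * 79 mod 101 = 44

Answer: 44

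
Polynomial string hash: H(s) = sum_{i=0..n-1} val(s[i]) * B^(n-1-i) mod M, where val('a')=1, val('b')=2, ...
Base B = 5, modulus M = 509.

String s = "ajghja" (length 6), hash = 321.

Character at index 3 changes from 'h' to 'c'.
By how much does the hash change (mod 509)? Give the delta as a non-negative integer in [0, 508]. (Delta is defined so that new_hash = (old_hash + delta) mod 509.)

Delta formula: (val(new) - val(old)) * B^(n-1-k) mod M
  val('c') - val('h') = 3 - 8 = -5
  B^(n-1-k) = 5^2 mod 509 = 25
  Delta = -5 * 25 mod 509 = 384

Answer: 384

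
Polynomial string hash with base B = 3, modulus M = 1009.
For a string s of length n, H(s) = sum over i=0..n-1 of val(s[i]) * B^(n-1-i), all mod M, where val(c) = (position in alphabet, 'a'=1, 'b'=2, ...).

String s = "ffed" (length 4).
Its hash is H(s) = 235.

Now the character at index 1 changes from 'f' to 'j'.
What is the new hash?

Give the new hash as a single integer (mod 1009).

val('f') = 6, val('j') = 10
Position k = 1, exponent = n-1-k = 2
B^2 mod M = 3^2 mod 1009 = 9
Delta = (10 - 6) * 9 mod 1009 = 36
New hash = (235 + 36) mod 1009 = 271

Answer: 271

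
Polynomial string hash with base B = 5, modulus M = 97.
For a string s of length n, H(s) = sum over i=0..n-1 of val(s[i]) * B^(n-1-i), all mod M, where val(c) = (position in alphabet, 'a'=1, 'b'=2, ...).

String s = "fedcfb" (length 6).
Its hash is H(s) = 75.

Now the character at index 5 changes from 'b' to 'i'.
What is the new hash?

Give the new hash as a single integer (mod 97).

val('b') = 2, val('i') = 9
Position k = 5, exponent = n-1-k = 0
B^0 mod M = 5^0 mod 97 = 1
Delta = (9 - 2) * 1 mod 97 = 7
New hash = (75 + 7) mod 97 = 82

Answer: 82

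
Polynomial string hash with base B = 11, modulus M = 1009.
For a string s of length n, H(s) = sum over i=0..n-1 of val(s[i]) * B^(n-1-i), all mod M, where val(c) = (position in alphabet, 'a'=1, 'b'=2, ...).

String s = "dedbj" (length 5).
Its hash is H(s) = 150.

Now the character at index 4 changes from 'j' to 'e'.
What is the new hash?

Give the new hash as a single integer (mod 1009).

val('j') = 10, val('e') = 5
Position k = 4, exponent = n-1-k = 0
B^0 mod M = 11^0 mod 1009 = 1
Delta = (5 - 10) * 1 mod 1009 = 1004
New hash = (150 + 1004) mod 1009 = 145

Answer: 145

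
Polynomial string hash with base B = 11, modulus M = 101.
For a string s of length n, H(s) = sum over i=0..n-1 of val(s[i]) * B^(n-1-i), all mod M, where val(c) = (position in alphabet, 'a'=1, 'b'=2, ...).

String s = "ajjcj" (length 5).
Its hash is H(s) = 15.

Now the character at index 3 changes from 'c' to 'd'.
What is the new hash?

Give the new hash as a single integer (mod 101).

Answer: 26

Derivation:
val('c') = 3, val('d') = 4
Position k = 3, exponent = n-1-k = 1
B^1 mod M = 11^1 mod 101 = 11
Delta = (4 - 3) * 11 mod 101 = 11
New hash = (15 + 11) mod 101 = 26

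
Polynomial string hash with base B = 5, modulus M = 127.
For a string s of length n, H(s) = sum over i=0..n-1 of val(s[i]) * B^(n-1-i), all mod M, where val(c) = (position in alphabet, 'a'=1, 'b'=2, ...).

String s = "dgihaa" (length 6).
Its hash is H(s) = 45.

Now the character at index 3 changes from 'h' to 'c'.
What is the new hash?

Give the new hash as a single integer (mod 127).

Answer: 47

Derivation:
val('h') = 8, val('c') = 3
Position k = 3, exponent = n-1-k = 2
B^2 mod M = 5^2 mod 127 = 25
Delta = (3 - 8) * 25 mod 127 = 2
New hash = (45 + 2) mod 127 = 47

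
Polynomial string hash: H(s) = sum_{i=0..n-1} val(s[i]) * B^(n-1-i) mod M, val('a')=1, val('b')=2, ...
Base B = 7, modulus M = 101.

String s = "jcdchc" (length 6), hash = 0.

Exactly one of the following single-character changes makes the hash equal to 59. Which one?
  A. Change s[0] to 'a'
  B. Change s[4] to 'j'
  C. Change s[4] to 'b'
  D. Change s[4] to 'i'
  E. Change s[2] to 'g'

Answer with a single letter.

Option A: s[0]='j'->'a', delta=(1-10)*7^5 mod 101 = 35, hash=0+35 mod 101 = 35
Option B: s[4]='h'->'j', delta=(10-8)*7^1 mod 101 = 14, hash=0+14 mod 101 = 14
Option C: s[4]='h'->'b', delta=(2-8)*7^1 mod 101 = 59, hash=0+59 mod 101 = 59 <-- target
Option D: s[4]='h'->'i', delta=(9-8)*7^1 mod 101 = 7, hash=0+7 mod 101 = 7
Option E: s[2]='d'->'g', delta=(7-4)*7^3 mod 101 = 19, hash=0+19 mod 101 = 19

Answer: C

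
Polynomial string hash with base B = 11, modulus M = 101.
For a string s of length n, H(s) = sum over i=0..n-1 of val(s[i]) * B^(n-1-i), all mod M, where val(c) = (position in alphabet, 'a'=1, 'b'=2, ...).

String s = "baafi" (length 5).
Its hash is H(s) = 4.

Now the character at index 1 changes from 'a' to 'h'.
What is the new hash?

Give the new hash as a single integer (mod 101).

val('a') = 1, val('h') = 8
Position k = 1, exponent = n-1-k = 3
B^3 mod M = 11^3 mod 101 = 18
Delta = (8 - 1) * 18 mod 101 = 25
New hash = (4 + 25) mod 101 = 29

Answer: 29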